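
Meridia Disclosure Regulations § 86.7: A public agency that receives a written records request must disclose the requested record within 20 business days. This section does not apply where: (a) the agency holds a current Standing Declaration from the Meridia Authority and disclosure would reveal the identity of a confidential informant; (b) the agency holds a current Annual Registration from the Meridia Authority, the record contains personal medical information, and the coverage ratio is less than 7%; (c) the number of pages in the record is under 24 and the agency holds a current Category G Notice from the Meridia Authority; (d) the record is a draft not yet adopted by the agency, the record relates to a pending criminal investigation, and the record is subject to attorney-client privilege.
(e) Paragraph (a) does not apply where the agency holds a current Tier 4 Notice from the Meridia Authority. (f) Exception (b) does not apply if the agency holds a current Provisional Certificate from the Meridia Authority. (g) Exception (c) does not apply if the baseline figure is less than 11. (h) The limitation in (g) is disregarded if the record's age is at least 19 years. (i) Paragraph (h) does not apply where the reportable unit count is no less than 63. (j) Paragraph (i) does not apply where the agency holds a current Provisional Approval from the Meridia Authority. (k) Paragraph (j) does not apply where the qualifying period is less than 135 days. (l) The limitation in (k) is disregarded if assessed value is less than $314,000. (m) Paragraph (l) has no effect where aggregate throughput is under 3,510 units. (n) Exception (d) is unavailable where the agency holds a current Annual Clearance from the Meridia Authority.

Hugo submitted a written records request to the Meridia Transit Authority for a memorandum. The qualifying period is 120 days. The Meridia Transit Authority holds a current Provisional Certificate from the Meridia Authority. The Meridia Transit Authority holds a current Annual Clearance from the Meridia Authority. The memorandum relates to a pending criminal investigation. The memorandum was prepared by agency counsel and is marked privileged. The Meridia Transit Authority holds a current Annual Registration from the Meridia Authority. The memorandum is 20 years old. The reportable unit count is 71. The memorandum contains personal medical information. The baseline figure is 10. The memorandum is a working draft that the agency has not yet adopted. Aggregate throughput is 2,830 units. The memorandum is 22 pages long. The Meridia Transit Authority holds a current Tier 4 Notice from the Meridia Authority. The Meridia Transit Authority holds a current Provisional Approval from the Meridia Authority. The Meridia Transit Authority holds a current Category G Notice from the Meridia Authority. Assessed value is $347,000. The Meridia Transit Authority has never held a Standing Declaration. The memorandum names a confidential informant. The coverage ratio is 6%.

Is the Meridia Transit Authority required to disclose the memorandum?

Yes — the Meridia Transit Authority must disclose the memorandum.

Exception (a) does not apply: there is no Standing Declaration in force.
Exception (b)'s conditions are all satisfied: a current Annual Registration is held; the memorandum contains personal medical information; the coverage ratio is 6%, less than the 7% limit. But applying paragraph (f): (f) is triggered — a current Provisional Certificate is held. Exception (b) does not apply.
Exception (c)'s conditions are all satisfied: the number of pages in the record is 22, under the 24 limit; a current Category G Notice is held. Turning to paragraphs (g)–(m): (g) is engaged — the baseline figure is 10, less than the 11 limit. (h) applies (the record's age is 20 years, meeting the 19 years threshold), but is set aside by (i): (i) applies — the reportable unit count is 71, meeting the 63 threshold. (j) is triggered (a current Provisional Approval is held), but yields to (k): (k) operates against (j): the qualifying period is 120 days, less than the 135 days limit. (l), which would lift (k), is not triggered — assessed value is $347,000, not less than $314,000. Exception (c) does not apply.
Exception (d): the memorandum is an unadopted draft; the memorandum relates to a pending investigation; the memorandum is privileged — every condition holds. Turning to paragraph (n): (n) applies — a current Annual Clearance is held. (d) is therefore removed.
No exception displaces § 86.7.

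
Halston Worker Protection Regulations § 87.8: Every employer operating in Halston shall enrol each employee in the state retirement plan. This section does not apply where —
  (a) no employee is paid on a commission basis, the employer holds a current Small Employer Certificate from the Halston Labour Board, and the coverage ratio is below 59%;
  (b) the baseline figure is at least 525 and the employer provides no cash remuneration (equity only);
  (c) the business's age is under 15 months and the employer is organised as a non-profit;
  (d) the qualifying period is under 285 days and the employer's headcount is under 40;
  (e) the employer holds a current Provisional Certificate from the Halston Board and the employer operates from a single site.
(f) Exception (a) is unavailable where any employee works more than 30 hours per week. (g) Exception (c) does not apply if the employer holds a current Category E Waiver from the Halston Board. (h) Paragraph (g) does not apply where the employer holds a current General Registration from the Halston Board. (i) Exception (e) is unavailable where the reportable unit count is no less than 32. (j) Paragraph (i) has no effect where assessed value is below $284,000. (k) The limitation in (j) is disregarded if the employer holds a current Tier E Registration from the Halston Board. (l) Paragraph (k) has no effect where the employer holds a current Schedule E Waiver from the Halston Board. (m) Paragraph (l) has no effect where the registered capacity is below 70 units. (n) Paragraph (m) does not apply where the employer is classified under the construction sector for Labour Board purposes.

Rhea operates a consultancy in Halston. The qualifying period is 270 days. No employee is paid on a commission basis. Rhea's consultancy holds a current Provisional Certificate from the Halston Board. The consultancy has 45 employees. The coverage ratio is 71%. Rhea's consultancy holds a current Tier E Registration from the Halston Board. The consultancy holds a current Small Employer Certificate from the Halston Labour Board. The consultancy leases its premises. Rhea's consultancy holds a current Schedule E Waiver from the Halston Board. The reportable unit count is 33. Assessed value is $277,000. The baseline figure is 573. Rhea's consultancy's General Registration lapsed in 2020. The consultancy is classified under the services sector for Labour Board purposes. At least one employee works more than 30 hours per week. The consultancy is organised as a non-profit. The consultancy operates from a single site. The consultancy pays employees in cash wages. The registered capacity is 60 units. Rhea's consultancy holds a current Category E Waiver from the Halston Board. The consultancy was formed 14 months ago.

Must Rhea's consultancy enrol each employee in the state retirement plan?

Exception (a) requires that the coverage ratio is below 59%; but the coverage ratio is 71%, not below 59%, so (a) is unavailable.
Exception (b) requires that the employer provides no cash remuneration (equity only); but employees are paid cash wages, so (b) is unavailable.
Exception (c): the business's age is 14 months, under the 15 months limit; the employer is a non-profit — every condition holds. But: (g) operates — a current Category E Waiver is held. (h) is inapplicable (no current General Registration is held), so (g) stands. Exception (c) does not apply.
Exception (d) does not apply: the employer's headcount is 45, not under 40.
Exception (e) is satisfied on its face — a current Provisional Certificate is held; the employer operates from a single site. But applying paragraphs (i)–(n): (i) operates against (e): the reportable unit count is 33, meeting the 32 threshold. (j) would limit (i) — assessed value is $277,000, below the $284,000 limit — but (k) sets (j) aside: (k) applies — a current Tier E Registration is held. (l) would limit (k) — a current Schedule E Waiver is held — but (m) sets (l) aside: (m) is triggered — the registered capacity is 60 units, below the 70 units limit. (n) does not operate here (the consultancy is classified under the services sector), so (m) stands. Exception (e) does not apply.
Every exception is unavailable, so the rule governs.

Yes — Rhea's consultancy must enrol each employee in the state retirement plan.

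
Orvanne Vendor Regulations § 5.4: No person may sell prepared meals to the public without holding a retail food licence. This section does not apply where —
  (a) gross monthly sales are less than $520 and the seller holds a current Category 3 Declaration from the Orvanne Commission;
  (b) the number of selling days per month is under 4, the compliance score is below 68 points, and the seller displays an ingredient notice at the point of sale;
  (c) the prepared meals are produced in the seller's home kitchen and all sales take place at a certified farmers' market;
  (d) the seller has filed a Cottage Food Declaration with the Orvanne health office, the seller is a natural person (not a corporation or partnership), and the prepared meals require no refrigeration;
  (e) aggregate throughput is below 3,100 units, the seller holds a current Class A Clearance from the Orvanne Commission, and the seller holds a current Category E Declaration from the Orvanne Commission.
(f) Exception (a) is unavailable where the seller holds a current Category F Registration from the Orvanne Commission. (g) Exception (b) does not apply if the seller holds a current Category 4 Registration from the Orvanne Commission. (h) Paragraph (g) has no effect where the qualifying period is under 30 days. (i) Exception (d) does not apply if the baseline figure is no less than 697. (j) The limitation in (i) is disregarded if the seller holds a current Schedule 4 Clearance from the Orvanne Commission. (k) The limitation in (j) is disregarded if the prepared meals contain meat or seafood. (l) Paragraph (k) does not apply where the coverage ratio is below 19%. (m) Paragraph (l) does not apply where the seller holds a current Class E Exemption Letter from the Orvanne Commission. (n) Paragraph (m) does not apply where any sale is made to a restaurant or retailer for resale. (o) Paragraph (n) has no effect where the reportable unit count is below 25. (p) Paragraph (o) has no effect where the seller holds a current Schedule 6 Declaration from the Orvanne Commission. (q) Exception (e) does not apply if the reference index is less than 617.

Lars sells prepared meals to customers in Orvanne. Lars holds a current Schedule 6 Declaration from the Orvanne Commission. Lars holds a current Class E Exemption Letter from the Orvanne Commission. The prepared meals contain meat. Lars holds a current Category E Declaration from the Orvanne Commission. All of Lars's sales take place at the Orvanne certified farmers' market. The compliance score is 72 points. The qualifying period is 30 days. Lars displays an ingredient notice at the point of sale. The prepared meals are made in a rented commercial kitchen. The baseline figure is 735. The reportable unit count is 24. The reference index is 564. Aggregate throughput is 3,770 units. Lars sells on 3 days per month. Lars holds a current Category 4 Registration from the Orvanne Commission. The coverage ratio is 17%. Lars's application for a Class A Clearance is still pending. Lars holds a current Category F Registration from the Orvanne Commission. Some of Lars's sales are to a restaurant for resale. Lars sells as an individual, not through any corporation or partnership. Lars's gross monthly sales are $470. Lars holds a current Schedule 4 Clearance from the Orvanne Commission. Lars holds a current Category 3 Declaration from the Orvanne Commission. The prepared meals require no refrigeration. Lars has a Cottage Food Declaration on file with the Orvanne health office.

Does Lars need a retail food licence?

No — exception (d) applies; Lars is not required to hold a retail food licence.

Exception (a)'s conditions are all satisfied: gross monthly sales are $470, less than the $520 limit; a current Category 3 Declaration is held. But applying paragraph (f): (f) is engaged — a current Category F Registration is held. Exception (a) does not apply.
Exception (b) does not apply: the compliance score is 72 points, not below 68 points.
Exception (c) requires that the prepared meals are produced in the seller's home kitchen; but the prepared meals are made in a commercial kitchen, not a home kitchen, so (c) is unavailable.
Exception (d)'s conditions are all satisfied: a Cottage Food Declaration is on file; the seller is a natural person; the prepared meals are shelf-stable. Under paragraphs (i)–(p): (i) is triggered (the baseline figure is 735, meeting the 697 threshold), but is displaced by (j): (j) is engaged — a current Schedule 4 Clearance is held. (k) would limit (j) — the prepared meals contain meat — but (l) sets (k) aside: (l) operates against (k): the coverage ratio is 17%, below the 19% limit. (m) is engaged (a current Class E Exemption Letter is held), but is overridden by (n): (n) operates — some sales are to a restaurant for resale. (o) is engaged (the reportable unit count is 24, below the 25 limit), but yields to (p): (p) is triggered — a current Schedule 6 Declaration is held. So (d) applies.
Exception (e) requires that aggregate throughput is below 3,100 units; but aggregate throughput is 3,770 units, not below 3,100 units, so (e) is unavailable.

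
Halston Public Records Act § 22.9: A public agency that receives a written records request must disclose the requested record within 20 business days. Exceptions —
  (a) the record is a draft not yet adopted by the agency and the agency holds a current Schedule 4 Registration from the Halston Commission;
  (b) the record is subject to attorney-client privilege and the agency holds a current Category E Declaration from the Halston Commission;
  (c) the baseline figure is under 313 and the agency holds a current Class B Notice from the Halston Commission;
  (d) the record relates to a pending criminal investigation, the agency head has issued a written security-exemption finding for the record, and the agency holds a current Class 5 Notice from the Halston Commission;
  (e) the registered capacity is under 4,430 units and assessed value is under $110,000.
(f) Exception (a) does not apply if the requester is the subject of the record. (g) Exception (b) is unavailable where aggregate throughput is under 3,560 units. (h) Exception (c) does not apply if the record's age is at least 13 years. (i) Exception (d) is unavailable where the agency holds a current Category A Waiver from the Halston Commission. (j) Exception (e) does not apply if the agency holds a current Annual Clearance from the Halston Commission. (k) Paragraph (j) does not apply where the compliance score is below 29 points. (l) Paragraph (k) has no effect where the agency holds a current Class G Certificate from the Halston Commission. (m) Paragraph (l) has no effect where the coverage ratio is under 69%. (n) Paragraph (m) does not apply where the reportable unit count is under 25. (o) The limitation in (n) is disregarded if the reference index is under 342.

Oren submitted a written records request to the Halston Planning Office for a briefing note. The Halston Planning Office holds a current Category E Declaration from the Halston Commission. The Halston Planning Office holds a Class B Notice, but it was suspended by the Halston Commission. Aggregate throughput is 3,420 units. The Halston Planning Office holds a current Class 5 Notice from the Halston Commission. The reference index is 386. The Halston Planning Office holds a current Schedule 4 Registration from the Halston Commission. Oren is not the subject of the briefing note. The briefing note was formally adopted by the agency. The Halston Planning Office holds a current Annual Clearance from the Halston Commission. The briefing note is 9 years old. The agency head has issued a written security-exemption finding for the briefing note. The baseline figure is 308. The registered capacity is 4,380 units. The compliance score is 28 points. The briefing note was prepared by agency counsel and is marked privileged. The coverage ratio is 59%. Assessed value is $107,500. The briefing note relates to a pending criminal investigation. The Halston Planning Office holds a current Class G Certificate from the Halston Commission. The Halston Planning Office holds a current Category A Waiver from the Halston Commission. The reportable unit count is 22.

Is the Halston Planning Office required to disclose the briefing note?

Yes — the Halston Planning Office must disclose the briefing note.

Exception (a) requires that the record is a draft not yet adopted by the agency; but the briefing note has been formally adopted, so (a) is unavailable.
All of (b)'s requirements are met (the briefing note is privileged; a current Category E Declaration is held). However, paragraph (g) must be considered: (g) operates against (b): aggregate throughput is 3,420 units, under the 3,560 units limit. (b) is therefore removed.
Exception (c) requires that the agency holds a current Class B Notice from the Halston Commission; but there is no Class B Notice in force, so (c) is unavailable.
Exception (d) is satisfied on its face — the briefing note relates to a pending investigation; a written security-exemption finding has been issued; a current Class 5 Notice is held. But: (i) operates against (d): a current Category A Waiver is held. Exception (d) does not apply.
Exception (e) is satisfied on its face — the registered capacity is 4,380 units, under the 4,430 units limit; assessed value is $107,500, under the $110,000 limit. But applying paragraphs (j)–(o): (j) operates against (e): a current Annual Clearance is held. (k) would limit (j) — the compliance score is 28 points, below the 29 points limit — but (l) sets (k) aside: (l) operates — a current Class G Certificate is held. (m) would limit (l) — the coverage ratio is 59%, under the 69% limit — but (n) sets (m) aside: (n) is triggered — the reportable unit count is 22, under the 25 limit. (o) is not triggered (the reference index is 386, not under 342), so (n) stands. (e) is therefore removed.
No exception is made out. the Halston Planning Office falls within the general rule.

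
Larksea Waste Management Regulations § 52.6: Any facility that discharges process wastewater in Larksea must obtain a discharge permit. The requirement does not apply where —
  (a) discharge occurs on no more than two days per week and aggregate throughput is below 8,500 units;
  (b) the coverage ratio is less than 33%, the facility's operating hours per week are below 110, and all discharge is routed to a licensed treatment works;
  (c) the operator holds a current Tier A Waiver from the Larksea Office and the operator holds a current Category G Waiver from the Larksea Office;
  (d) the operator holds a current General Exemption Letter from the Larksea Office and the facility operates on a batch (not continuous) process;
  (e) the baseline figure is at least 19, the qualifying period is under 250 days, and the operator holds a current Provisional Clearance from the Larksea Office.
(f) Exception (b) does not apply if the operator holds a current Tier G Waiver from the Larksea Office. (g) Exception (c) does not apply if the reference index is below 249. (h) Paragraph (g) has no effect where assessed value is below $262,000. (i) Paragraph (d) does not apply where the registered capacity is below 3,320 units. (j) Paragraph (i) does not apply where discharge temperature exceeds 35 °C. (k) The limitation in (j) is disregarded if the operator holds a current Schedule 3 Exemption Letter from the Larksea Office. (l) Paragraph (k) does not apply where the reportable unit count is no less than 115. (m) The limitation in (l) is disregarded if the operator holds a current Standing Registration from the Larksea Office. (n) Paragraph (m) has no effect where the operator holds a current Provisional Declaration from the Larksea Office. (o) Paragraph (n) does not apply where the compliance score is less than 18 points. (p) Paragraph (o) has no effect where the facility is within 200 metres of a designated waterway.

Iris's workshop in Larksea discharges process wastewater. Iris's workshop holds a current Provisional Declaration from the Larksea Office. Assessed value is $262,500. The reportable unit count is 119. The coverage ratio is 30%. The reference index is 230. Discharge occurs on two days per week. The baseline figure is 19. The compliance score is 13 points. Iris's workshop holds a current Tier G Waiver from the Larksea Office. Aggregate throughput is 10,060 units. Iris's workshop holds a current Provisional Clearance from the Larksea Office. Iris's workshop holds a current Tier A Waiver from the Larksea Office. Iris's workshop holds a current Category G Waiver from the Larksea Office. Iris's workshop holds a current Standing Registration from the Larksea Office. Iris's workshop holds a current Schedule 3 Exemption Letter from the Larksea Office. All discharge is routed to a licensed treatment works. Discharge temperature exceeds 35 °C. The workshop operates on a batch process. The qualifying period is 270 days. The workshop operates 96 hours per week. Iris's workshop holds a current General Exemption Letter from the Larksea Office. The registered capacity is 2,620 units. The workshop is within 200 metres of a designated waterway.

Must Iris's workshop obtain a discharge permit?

Exception (a) fails — aggregate throughput is 10,060 units, not below 8,500 units.
Exception (b): the coverage ratio is 30%, less than the 33% limit; the facility's operating hours per week are 96, below the 110 limit; discharge is routed to a licensed treatment works — every condition holds. But: (f) operates against (b): a current Tier G Waiver is held. So (b) is unavailable.
All of (c)'s requirements are met (a current Tier A Waiver is held; a current Category G Waiver is held). But: (g) operates against (c): the reference index is 230, below the 249 limit. (h), which would lift (g), does not operate here — assessed value is $262,500, not below $262,000. (c) is therefore removed.
Exception (d)'s conditions are all satisfied: a current General Exemption Letter is held; the facility operates on a batch process. As to paragraphs (i)–(p): (i) would limit (d) — the registered capacity is 2,620 units, below the 3,320 units limit — but (j) sets (i) aside: (j) operates against (i): discharge temperature exceeds 35 °C. (k) is engaged (a current Schedule 3 Exemption Letter is held), but is set aside by (l): (l) is triggered — the reportable unit count is 119, meeting the 115 threshold. (m) applies (a current Standing Registration is held), but yields to (n): (n) operates — a current Provisional Declaration is held. (o) would limit (n) — the compliance score is 13 points, less than the 18 points limit — but (p) sets (o) aside: (p) operates against (o): the workshop is within 200 m of a designated waterway. (d) remains available.
Exception (e) does not apply: the qualifying period is 270 days, not under 250 days.

No — exception (d) applies; Iris's workshop is not required to obtain a discharge permit.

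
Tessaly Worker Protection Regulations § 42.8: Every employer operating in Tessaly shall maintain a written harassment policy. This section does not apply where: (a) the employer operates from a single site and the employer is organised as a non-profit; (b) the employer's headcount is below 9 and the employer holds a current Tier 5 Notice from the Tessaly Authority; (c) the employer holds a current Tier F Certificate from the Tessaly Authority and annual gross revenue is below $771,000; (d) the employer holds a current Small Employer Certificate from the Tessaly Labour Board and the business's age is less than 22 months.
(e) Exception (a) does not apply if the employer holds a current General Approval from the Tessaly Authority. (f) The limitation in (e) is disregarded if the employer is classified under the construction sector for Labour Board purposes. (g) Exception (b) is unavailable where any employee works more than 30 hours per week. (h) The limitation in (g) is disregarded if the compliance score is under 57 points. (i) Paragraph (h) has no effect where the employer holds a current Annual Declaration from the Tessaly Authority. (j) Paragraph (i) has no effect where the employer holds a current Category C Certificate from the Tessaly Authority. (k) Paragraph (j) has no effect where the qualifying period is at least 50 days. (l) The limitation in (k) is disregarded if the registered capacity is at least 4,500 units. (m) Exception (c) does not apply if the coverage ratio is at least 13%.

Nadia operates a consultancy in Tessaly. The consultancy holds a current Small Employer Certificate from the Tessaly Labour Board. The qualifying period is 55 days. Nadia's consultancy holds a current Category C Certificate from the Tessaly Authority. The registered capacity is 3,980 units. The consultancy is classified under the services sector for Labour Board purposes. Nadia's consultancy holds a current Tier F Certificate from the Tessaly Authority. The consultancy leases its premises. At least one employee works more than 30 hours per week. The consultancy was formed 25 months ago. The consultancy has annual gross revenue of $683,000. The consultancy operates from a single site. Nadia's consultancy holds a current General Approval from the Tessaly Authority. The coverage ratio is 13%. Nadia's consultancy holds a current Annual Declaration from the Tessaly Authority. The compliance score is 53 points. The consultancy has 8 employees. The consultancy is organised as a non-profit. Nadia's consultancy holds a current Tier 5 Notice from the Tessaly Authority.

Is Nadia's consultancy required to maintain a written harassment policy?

Yes — Nadia's consultancy must maintain a written harassment policy.

Exception (a) is satisfied on its face — the employer operates from a single site; the employer is a non-profit. But applying paragraphs (e)–(f): (e) is engaged — a current General Approval is held. (f) is inapplicable (the consultancy is classified under the services sector), so (e) stands. (a) is therefore removed.
Exception (b): the employer's headcount is 8, below the 9 limit; a current Tier 5 Notice is held — every condition holds. Turning to paragraphs (g)–(l): (g) is triggered — at least one employee exceeds 30 hours/week. (h) would limit (g) — the compliance score is 53 points, under the 57 points limit — but (i) sets (h) aside: (i) operates against (h): a current Annual Declaration is held. (j) would limit (i) — a current Category C Certificate is held — but (k) sets (j) aside: (k) operates against (j): the qualifying period is 55 days, meeting the 50 days threshold. (l) does not operate here (the registered capacity is 3,980 units, short of 4,500 units), so (k) stands. So (b) is unavailable.
Exception (c) is satisfied on its face — a current Tier F Certificate is held; annual gross revenue is $683,000, below the $771,000 limit. However, paragraph (m) must be considered: (m) operates against (c): the coverage ratio is 13%, meeting the 13% threshold. (c) is therefore removed.
Exception (d) does not apply: the business's age is 25 months, not less than 22 months.
Every exception is unavailable, so the rule governs.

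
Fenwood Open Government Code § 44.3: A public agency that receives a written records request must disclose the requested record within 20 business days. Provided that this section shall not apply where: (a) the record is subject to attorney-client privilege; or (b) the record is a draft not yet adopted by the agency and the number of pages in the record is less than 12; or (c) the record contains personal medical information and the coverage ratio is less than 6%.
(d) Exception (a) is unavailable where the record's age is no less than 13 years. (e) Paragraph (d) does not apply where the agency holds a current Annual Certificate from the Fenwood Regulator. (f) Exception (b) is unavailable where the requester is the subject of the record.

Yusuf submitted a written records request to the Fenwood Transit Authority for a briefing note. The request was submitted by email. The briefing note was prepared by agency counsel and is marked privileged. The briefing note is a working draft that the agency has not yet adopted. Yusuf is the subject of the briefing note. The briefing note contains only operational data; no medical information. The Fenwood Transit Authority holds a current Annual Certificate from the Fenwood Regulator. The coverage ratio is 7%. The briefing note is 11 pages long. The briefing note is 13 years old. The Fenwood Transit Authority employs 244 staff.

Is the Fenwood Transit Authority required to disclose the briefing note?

No — exception (a) applies; the Fenwood Transit Authority is not required to disclose the briefing note.

All of (a)'s requirements are met (the briefing note is privileged). Applying paragraphs (d)–(e): (d) would limit (a) — the record's age is 13 years, meeting the 13 years threshold — but (e) sets (d) aside: (e) operates against (d): a current Annual Certificate is held. Exception (a) stands.
Exception (b): the briefing note is an unadopted draft; the number of pages in the record is 11, less than the 12 limit — every condition holds. But applying paragraph (f): (f) operates against (b): Yusuf is the subject of the briefing note. (b) is therefore removed.
Exception (c) fails — the briefing note contains only operational data.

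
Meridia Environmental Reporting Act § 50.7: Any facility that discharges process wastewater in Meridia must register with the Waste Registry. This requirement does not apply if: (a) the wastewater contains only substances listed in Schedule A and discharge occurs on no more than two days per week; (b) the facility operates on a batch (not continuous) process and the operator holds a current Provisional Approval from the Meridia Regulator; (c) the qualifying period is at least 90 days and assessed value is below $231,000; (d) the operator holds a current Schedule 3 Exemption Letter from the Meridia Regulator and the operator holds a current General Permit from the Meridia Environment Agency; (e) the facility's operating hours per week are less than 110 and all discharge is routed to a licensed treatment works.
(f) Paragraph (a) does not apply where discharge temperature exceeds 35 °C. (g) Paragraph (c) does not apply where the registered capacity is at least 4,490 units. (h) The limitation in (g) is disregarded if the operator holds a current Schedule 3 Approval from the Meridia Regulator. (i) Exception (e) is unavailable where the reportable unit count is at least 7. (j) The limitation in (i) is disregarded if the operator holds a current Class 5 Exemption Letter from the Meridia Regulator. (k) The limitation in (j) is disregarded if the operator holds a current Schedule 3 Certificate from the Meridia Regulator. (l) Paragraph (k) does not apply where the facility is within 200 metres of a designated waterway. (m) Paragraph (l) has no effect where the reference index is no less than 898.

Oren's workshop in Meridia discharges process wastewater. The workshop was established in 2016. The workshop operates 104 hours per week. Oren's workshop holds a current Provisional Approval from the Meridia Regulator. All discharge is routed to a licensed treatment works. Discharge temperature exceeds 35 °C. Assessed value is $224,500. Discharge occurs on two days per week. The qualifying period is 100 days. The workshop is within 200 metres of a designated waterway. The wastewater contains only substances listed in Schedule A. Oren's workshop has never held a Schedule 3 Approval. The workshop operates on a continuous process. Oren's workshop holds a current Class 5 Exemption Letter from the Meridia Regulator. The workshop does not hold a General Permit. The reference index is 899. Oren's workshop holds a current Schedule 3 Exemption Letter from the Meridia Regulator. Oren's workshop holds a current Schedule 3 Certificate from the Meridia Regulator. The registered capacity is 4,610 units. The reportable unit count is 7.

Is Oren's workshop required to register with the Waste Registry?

Yes — Oren's workshop must register with the Waste Registry.

All of (a)'s requirements are met (the wastewater is Schedule-A-only; discharge occurs on no more than two days per week). However, paragraph (f) must be considered: (f) applies — discharge temperature exceeds 35 °C. (a) is therefore removed.
Exception (b) fails — the facility operates on a continuous process.
All of (c)'s requirements are met (the qualifying period is 100 days, meeting the 90 days threshold; assessed value is $224,500, below the $231,000 limit). But applying paragraphs (g)–(h): (g) is triggered — the registered capacity is 4,610 units, meeting the 4,490 units threshold. (h) does not operate here (there is no Schedule 3 Approval in force), so (g) stands. Exception (c) does not apply.
Exception (d) requires that the operator holds a current General Permit from the Meridia Environment Agency; but no General Permit is held, so (d) is unavailable.
Exception (e): the facility's operating hours per week are 104, less than the 110 limit; discharge is routed to a licensed treatment works — every condition holds. Turning to paragraphs (i)–(m): (i) applies — the reportable unit count is 7, meeting the 7 threshold. (j) applies (a current Class 5 Exemption Letter is held), but is overridden by (k): (k) is triggered — a current Schedule 3 Certificate is held. (l) would limit (k) — the workshop is within 200 m of a designated waterway — but (m) sets (l) aside: (m) is engaged — the reference index is 899, meeting the 898 threshold. Exception (e) does not apply.
No exception applies. The general rule governs.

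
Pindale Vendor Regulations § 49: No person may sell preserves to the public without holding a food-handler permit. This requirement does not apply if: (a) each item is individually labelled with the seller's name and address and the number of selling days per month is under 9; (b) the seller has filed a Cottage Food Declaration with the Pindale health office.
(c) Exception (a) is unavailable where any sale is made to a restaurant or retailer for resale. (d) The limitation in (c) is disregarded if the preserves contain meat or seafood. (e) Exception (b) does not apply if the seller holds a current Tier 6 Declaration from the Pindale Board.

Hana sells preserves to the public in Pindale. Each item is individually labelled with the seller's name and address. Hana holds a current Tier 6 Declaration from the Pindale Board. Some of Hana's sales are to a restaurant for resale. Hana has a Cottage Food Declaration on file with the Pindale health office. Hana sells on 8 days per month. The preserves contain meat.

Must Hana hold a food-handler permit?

Exception (a)'s conditions are all satisfied: items are individually labelled; the number of selling days per month is 8, under the 9 limit. Applying paragraphs (c)–(d): (c) is engaged (some sales are to a restaurant for resale), but is set aside by (d): (d) operates against (c): the preserves contain meat. So (a) applies.
Exception (b): a Cottage Food Declaration is on file — every condition holds. But: (e) applies — a current Tier 6 Declaration is held. So (b) is unavailable.

No — exception (a) applies; Hana is not required to hold a food-handler permit.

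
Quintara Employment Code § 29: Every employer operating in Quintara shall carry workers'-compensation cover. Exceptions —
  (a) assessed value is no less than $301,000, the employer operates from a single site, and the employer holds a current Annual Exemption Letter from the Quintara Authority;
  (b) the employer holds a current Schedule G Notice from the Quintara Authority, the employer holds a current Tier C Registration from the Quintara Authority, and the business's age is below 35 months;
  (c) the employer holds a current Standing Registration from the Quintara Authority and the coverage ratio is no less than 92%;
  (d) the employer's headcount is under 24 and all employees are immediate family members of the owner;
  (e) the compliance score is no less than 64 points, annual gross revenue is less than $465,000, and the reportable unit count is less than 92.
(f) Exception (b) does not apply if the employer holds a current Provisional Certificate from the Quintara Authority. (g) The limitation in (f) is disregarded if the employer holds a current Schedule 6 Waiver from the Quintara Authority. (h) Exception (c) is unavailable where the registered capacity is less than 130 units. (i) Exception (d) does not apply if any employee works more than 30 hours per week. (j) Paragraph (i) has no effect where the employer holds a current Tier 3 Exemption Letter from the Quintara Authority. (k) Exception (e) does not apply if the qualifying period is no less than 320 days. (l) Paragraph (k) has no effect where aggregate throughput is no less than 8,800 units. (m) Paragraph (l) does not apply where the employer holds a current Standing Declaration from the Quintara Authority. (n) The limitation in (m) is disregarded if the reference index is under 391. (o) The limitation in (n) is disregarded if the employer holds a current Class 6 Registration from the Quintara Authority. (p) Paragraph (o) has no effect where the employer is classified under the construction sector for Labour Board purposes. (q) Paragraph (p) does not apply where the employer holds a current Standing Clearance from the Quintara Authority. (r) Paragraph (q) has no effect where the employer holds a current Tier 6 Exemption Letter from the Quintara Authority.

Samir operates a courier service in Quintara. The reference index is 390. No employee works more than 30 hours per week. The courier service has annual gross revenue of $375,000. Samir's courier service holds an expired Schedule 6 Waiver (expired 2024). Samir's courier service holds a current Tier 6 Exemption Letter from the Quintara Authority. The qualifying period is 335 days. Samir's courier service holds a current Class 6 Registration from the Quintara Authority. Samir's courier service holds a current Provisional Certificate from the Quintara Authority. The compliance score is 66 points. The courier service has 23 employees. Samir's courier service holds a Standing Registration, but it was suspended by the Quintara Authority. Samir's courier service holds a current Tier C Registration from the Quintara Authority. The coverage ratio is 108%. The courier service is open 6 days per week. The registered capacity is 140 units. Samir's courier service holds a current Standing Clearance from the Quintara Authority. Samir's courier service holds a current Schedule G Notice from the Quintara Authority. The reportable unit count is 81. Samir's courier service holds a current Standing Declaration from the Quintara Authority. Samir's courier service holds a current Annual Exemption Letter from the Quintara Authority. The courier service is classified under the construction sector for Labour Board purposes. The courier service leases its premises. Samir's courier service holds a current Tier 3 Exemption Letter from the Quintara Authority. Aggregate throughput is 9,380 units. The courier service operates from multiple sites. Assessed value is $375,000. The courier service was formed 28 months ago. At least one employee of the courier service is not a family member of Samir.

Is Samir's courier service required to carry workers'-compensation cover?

Exception (a) does not apply: the employer operates from multiple sites.
Exception (b)'s conditions are all satisfied: a current Schedule G Notice is held; a current Tier C Registration is held; the business's age is 28 months, below the 35 months limit. However, paragraphs (f)–(g) must be considered: (f) operates against (b): a current Provisional Certificate is held. (g) is inapplicable (the Schedule 6 Waiver is not current), so (f) stands. Exception (b) does not apply.
Exception (c) does not apply: no current Standing Registration is held.
Exception (d) does not apply: at least one employee is not a family member.
Exception (e): the compliance score is 66 points, meeting the 64 points threshold; annual gross revenue is $375,000, less than the $465,000 limit; the reportable unit count is 81, less than the 92 limit — every condition holds. As to paragraphs (k)–(r): (k) would limit (e) — the qualifying period is 335 days, meeting the 320 days threshold — but (l) sets (k) aside: (l) operates against (k): aggregate throughput is 9,380 units, meeting the 8,800 units threshold. (m) would limit (l) — a current Standing Declaration is held — but (n) sets (m) aside: (n) applies — the reference index is 390, under the 391 limit. (o) is engaged (a current Class 6 Registration is held), but is set aside by (p): (p) is triggered — the courier service is classified under the construction sector. (q) would limit (p) — a current Standing Clearance is held — but (r) sets (q) aside: (r) operates against (q): a current Tier 6 Exemption Letter is held. Exception (e) stands.

No — exception (e) applies; Samir's courier service is not required to carry workers'-compensation cover.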